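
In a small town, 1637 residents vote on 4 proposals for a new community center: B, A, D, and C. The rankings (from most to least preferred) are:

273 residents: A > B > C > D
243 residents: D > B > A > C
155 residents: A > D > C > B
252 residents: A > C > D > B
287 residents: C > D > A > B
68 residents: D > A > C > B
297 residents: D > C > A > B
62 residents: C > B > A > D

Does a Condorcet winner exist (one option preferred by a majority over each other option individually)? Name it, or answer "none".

Checking pairwise contests:
A beats B 1332–305.
D beats A 895–742.
C beats D 874–763.
A beats C 991–646.
Every option loses at least one head-to-head, so there is no Condorcet winner.

none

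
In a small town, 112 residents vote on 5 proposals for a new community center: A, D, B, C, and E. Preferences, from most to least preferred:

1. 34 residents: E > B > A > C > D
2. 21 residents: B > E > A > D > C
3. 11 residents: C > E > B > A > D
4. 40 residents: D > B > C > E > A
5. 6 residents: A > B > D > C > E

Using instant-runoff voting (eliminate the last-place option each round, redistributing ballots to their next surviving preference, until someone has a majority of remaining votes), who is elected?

E

Round 1: A 6, D 40, B 21, C 11, E 34. Eliminate A.
Round 2: D 40, B 27, C 11, E 34. Eliminate C.
Round 3: D 40, B 27, E 45. Eliminate B.
Round 4: D 46, E 66. E has a majority.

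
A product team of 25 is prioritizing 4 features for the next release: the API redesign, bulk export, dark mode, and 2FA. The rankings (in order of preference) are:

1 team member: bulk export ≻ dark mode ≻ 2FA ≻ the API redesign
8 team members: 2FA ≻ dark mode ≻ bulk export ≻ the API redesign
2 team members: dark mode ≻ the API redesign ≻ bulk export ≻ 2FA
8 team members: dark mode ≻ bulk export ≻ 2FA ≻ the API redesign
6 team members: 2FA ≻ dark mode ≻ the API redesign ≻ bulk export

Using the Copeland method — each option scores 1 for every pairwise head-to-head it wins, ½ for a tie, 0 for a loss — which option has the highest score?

the API redesign: loses to bulk export, dark mode, and 2FA → score 0.
bulk export: beats the API redesign; loses to dark mode and 2FA → score 1.
dark mode: beats the API redesign and bulk export; loses to 2FA → score 2.
2FA: beats the API redesign, bulk export, and dark mode → score 3.
2FA has the best pairwise record.

2FA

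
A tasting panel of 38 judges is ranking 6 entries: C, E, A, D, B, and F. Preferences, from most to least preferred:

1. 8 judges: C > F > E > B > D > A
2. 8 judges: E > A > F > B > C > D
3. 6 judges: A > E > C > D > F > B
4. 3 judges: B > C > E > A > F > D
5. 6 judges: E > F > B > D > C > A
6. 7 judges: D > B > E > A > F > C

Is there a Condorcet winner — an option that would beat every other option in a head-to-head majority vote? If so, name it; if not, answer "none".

E vs C: 27–11 for E.
E vs A: 32–6 for E.
E vs D: 31–7 for E.
E vs B: 28–10 for E.
E vs F: 30–8 for E.
E beats every other option head-to-head.

E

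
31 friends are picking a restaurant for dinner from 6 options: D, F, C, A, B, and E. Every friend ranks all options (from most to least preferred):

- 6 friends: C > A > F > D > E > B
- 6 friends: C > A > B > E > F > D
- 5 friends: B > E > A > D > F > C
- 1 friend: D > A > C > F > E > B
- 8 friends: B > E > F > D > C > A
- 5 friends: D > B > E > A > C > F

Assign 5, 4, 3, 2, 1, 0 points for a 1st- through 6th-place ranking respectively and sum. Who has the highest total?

B

D: 6·2 + 6·0 + 5·2 + 1·5 + 8·2 + 5·5 = 68
F: 6·3 + 6·1 + 5·1 + 1·2 + 8·3 + 5·0 = 55
C: 6·5 + 6·5 + 5·0 + 1·3 + 8·1 + 5·1 = 76
A: 6·4 + 6·4 + 5·3 + 1·4 + 8·0 + 5·2 = 77
B: 6·0 + 6·3 + 5·5 + 1·0 + 8·5 + 5·4 = 103
E: 6·1 + 6·2 + 5·4 + 1·1 + 8·4 + 5·3 = 86
B has the highest Borda score (103).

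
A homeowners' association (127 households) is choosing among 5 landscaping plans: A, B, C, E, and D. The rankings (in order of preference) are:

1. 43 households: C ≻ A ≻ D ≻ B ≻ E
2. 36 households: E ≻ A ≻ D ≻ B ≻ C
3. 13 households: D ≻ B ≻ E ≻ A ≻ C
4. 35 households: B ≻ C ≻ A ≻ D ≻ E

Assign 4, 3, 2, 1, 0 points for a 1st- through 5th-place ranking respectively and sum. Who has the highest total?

A

A: 43·3 + 36·3 + 13·1 + 35·2 = 320
B: 43·1 + 36·1 + 13·3 + 35·4 = 258
C: 43·4 + 36·0 + 13·0 + 35·3 = 277
E: 43·0 + 36·4 + 13·2 + 35·0 = 170
D: 43·2 + 36·2 + 13·4 + 35·1 = 245
A has the highest Borda score (320).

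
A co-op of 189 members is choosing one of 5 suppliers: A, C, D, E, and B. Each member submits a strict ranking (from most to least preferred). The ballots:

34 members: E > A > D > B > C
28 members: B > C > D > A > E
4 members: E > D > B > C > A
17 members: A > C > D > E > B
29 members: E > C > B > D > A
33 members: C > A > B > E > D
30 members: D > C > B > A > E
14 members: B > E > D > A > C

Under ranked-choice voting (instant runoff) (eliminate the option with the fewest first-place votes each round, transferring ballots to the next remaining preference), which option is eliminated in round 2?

Round 1: A 17, C 33, D 30, E 67, B 42. Eliminate A.
Round 2: C 50, D 30, E 67, B 42. Eliminate D.

D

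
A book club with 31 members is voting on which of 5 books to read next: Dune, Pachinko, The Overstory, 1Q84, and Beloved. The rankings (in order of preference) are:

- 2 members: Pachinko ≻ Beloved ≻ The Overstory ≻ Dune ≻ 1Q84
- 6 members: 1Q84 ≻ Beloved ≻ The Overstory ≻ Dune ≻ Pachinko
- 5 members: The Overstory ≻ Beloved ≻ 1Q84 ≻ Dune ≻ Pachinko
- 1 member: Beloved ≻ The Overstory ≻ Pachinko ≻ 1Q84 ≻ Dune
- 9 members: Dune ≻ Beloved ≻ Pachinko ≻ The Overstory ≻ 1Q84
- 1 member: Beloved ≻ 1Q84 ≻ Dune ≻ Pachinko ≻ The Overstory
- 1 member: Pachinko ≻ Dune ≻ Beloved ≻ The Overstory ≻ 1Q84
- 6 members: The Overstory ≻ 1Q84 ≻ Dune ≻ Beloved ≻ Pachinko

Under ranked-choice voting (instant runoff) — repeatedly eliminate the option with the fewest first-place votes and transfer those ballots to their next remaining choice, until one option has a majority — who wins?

Round 1: Dune 9, Pachinko 3, The Overstory 11, 1Q84 6, Beloved 2. Eliminate Beloved.
Round 2: Dune 9, Pachinko 3, The Overstory 12, 1Q84 7. Eliminate Pachinko.
Round 3: Dune 10, The Overstory 14, 1Q84 7. Eliminate 1Q84.
Round 4: Dune 11, The Overstory 20. The Overstory has a majority.

The Overstory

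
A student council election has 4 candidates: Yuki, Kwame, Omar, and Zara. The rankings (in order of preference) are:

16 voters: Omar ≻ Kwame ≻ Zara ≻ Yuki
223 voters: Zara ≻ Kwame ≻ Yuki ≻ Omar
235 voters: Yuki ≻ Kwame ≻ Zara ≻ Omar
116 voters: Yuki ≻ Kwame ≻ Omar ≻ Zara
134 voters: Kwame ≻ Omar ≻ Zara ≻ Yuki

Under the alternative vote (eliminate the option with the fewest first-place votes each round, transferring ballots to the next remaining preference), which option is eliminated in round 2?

Kwame

Round 1: Yuki 351, Kwame 134, Omar 16, Zara 223. Eliminate Omar.
Round 2: Yuki 351, Kwame 150, Zara 223. Eliminate Kwame.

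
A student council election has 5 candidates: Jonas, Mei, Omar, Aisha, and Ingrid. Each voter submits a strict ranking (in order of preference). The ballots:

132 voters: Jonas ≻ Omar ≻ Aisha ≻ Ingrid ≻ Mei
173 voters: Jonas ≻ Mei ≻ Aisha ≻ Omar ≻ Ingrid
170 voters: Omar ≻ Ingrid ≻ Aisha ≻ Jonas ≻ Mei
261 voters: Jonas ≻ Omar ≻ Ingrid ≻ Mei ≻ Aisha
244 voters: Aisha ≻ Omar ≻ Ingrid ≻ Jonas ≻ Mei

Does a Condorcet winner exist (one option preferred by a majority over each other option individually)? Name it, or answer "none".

Jonas vs Mei: 980–0 for Jonas.
Jonas vs Omar: 566–414 for Jonas.
Jonas vs Aisha: 566–414 for Jonas.
Jonas vs Ingrid: 566–414 for Jonas.
Jonas beats every other option head-to-head.

Jonas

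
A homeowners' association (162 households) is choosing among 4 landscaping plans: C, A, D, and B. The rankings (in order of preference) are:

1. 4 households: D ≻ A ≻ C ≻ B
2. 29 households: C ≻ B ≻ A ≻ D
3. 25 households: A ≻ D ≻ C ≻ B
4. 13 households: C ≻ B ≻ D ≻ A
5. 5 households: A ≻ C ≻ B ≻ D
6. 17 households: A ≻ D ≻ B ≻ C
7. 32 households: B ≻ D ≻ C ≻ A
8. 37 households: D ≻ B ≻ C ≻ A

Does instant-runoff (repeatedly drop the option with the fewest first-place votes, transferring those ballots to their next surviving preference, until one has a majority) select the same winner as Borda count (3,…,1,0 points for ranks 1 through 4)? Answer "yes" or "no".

Instant-runoff — R1 C 42, A 47, D 41, B 32 (B out); R2 C 42, A 47, D 73 (C out); R3 A 76, D 86 (D winner). Winner: D.
Borda — scores: C 234, A 178, D 284, B 276. Winner: D.
The two methods agree.

yes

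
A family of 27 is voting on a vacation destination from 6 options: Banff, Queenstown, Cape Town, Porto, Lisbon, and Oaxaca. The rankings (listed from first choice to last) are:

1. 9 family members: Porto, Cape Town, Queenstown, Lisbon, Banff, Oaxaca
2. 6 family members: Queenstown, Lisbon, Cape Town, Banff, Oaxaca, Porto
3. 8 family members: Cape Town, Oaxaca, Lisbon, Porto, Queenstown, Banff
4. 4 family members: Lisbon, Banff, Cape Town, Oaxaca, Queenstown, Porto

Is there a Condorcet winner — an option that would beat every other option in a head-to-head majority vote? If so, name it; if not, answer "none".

Cape Town vs Banff: 23–4 for Cape Town.
Cape Town vs Queenstown: 21–6 for Cape Town.
Cape Town vs Porto: 18–9 for Cape Town.
Cape Town vs Lisbon: 17–10 for Cape Town.
Cape Town vs Oaxaca: 27–0 for Cape Town.
Cape Town beats every other option head-to-head.

Cape Town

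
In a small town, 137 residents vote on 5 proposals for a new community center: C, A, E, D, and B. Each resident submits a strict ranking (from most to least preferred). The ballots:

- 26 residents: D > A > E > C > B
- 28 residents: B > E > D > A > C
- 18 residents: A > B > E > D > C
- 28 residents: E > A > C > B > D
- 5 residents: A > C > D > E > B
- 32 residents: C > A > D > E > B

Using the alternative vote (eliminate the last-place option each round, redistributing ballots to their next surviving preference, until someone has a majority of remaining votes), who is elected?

Round 1: C 32, A 23, E 28, D 26, B 28. Eliminate A.
Round 2: C 37, E 28, D 26, B 46. Eliminate D.
Round 3: C 37, E 54, B 46. Eliminate C.
Round 4: E 91, B 46. E has a majority.

E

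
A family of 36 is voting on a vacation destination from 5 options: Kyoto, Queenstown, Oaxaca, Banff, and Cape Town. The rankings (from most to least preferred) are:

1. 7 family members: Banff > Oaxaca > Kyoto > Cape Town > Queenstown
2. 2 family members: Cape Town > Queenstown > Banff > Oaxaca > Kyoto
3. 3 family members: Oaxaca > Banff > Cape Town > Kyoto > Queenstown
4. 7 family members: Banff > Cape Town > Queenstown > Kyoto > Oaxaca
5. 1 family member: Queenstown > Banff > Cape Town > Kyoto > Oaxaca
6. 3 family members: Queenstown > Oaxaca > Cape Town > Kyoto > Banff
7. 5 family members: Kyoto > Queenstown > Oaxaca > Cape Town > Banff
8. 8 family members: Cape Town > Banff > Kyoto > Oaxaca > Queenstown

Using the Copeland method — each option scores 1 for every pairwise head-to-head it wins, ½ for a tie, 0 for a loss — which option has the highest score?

Kyoto: beats Queenstown and Oaxaca; loses to Banff and Cape Town → score 2.
Queenstown: ties Oaxaca; loses to Kyoto, Banff, and Cape Town → score 0.5.
Oaxaca: ties Queenstown and Cape Town; loses to Kyoto and Banff → score 1.
Banff: beats Kyoto, Queenstown, and Oaxaca; ties Cape Town → score 3.5.
Cape Town: beats Kyoto and Queenstown; ties Oaxaca and Banff → score 3.
Banff has the best pairwise record.

Banff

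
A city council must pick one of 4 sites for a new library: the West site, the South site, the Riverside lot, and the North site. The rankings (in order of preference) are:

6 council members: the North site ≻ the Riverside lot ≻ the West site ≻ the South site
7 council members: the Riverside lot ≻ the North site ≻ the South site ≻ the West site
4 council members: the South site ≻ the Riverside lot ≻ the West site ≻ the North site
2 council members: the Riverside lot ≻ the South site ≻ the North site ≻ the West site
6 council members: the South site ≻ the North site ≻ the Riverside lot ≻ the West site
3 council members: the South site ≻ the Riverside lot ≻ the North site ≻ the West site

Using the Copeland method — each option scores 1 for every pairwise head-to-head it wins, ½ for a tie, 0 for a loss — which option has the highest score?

the West site: loses to the South site, the Riverside lot, and the North site → score 0.
the South site: beats the West site and the North site; loses to the Riverside lot → score 2.
the Riverside lot: beats the West site, the South site, and the North site → score 3.
the North site: beats the West site; loses to the South site and the Riverside lot → score 1.
the Riverside lot has the best pairwise record.

the Riverside lot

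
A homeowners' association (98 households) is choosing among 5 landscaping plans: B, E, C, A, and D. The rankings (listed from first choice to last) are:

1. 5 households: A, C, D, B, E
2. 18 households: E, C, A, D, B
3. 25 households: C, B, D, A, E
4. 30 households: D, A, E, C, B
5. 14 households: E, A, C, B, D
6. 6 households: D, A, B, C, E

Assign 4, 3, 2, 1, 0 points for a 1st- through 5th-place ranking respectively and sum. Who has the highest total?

C

B: 5·1 + 18·0 + 25·3 + 30·0 + 14·1 + 6·2 = 106
E: 5·0 + 18·4 + 25·0 + 30·2 + 14·4 + 6·0 = 188
C: 5·3 + 18·3 + 25·4 + 30·1 + 14·2 + 6·1 = 233
A: 5·4 + 18·2 + 25·1 + 30·3 + 14·3 + 6·3 = 231
D: 5·2 + 18·1 + 25·2 + 30·4 + 14·0 + 6·4 = 222
C has the highest Borda score (233).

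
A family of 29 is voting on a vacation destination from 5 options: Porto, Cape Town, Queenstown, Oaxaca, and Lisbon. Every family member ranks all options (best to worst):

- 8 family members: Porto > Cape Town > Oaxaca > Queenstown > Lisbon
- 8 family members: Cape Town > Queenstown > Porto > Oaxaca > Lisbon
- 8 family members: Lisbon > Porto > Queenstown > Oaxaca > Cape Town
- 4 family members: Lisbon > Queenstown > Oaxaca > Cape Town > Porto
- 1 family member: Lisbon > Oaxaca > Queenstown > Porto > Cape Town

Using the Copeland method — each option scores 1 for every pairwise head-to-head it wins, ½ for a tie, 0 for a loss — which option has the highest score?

Porto

Porto: beats Cape Town, Queenstown, Oaxaca, and Lisbon → score 4.
Cape Town: beats Queenstown, Oaxaca, and Lisbon; loses to Porto → score 3.
Queenstown: beats Oaxaca and Lisbon; loses to Porto and Cape Town → score 2.
Oaxaca: beats Lisbon; loses to Porto, Cape Town, and Queenstown → score 1.
Lisbon: loses to Porto, Cape Town, Queenstown, and Oaxaca → score 0.
Porto has the best pairwise record.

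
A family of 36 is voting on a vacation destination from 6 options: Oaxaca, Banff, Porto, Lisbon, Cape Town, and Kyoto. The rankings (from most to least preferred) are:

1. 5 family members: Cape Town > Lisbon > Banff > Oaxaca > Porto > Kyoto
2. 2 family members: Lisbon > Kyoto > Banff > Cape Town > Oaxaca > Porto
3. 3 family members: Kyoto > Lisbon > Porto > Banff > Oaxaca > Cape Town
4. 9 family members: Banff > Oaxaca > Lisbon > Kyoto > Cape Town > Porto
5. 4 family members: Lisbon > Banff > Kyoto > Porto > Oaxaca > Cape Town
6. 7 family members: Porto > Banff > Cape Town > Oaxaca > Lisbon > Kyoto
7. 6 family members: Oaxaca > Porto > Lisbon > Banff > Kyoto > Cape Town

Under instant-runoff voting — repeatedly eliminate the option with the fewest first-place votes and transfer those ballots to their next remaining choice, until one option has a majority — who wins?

Round 1: Oaxaca 6, Banff 9, Porto 7, Lisbon 6, Cape Town 5, Kyoto 3. Eliminate Kyoto.
Round 2: Oaxaca 6, Banff 9, Porto 7, Lisbon 9, Cape Town 5. Eliminate Cape Town.
Round 3: Oaxaca 6, Banff 9, Porto 7, Lisbon 14. Eliminate Oaxaca.
Round 4: Banff 9, Porto 13, Lisbon 14. Eliminate Banff.
Round 5: Porto 13, Lisbon 23. Lisbon has a majority.

Lisbon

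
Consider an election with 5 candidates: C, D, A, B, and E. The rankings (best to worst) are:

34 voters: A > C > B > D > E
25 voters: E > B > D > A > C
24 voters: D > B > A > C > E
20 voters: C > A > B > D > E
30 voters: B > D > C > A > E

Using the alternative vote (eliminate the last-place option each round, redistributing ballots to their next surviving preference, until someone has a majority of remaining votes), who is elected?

B

Round 1: C 20, D 24, A 34, B 30, E 25. Eliminate C.
Round 2: D 24, A 54, B 30, E 25. Eliminate D.
Round 3: A 54, B 54, E 25. Eliminate E.
Round 4: A 54, B 79. B has a majority.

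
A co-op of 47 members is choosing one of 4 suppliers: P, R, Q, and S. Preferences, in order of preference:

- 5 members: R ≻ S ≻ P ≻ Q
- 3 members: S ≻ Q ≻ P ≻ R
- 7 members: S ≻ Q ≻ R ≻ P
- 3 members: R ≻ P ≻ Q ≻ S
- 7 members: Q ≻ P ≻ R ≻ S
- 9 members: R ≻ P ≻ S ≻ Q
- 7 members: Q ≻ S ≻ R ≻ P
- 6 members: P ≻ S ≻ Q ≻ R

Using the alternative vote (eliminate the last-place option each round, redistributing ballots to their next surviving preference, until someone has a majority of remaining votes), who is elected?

R

Round 1: P 6, R 17, Q 14, S 10. Eliminate P.
Round 2: R 17, Q 14, S 16. Eliminate Q.
Round 3: R 24, S 23. R has a majority.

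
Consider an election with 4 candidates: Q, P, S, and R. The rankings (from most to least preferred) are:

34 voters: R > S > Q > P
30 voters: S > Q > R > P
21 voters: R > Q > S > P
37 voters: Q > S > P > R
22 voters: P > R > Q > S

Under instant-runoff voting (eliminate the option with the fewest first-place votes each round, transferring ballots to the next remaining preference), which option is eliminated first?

P

Round 1: Q 37, P 22, S 30, R 55. Eliminate P.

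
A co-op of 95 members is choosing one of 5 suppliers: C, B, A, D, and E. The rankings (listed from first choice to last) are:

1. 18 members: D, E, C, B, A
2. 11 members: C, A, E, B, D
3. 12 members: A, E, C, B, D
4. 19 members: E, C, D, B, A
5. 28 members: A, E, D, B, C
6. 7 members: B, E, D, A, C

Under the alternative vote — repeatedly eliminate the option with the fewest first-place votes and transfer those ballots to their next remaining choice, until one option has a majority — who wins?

A

Round 1: C 11, B 7, A 40, D 18, E 19. Eliminate B.
Round 2: C 11, A 40, D 18, E 26. Eliminate C.
Round 3: A 51, D 18, E 26. A has a majority.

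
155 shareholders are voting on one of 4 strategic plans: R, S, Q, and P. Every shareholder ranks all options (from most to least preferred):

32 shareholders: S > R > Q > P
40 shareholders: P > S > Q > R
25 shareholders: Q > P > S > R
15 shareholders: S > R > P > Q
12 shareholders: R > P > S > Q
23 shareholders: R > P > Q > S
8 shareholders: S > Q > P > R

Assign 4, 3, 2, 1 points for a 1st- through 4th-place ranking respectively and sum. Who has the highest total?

R: 32·3 + 40·1 + 25·1 + 15·3 + 12·4 + 23·4 + 8·1 = 354
S: 32·4 + 40·3 + 25·2 + 15·4 + 12·2 + 23·1 + 8·4 = 437
Q: 32·2 + 40·2 + 25·4 + 15·1 + 12·1 + 23·2 + 8·3 = 341
P: 32·1 + 40·4 + 25·3 + 15·2 + 12·3 + 23·3 + 8·2 = 418
S has the highest Borda score (437).

S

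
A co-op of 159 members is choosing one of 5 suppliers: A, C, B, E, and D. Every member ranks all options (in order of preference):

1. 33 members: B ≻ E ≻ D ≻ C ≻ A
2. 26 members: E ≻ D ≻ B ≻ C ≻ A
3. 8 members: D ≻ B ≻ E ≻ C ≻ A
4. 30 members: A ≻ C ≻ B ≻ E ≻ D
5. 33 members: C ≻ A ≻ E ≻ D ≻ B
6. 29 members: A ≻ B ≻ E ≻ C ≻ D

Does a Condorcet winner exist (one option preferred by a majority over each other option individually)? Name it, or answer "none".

Checking pairwise contests:
C beats A 100–59.
B beats C 96–63.
A beats B 92–67.
A beats E 92–67.
A beats D 92–67.
Every option loses at least one head-to-head, so there is no Condorcet winner.

none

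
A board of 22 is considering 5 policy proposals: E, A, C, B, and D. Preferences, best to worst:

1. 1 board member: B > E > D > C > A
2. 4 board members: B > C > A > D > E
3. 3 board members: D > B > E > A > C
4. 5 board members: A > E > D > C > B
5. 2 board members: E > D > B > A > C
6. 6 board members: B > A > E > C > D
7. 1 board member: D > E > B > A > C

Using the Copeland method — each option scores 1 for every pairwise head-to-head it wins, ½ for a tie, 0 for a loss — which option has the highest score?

B

E: beats C and D; loses to A and B → score 2.
A: beats E, C, and D; loses to B → score 3.
C: loses to E, A, B, and D → score 0.
B: beats E, A, and C; ties D → score 3.5.
D: beats C; ties B; loses to E and A → score 1.5.
B has the best pairwise record.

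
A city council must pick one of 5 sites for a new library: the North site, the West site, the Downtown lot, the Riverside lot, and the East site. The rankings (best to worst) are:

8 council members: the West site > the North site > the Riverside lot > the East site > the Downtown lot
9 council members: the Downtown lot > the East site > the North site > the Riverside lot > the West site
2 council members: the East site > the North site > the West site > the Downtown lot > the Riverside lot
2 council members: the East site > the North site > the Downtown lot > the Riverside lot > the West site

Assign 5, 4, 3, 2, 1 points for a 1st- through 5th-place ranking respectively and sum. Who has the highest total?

the North site

the North site: 8·4 + 9·3 + 2·4 + 2·4 = 75
the West site: 8·5 + 9·1 + 2·3 + 2·1 = 57
the Downtown lot: 8·1 + 9·5 + 2·2 + 2·3 = 63
the Riverside lot: 8·3 + 9·2 + 2·1 + 2·2 = 48
the East site: 8·2 + 9·4 + 2·5 + 2·5 = 72
the North site has the highest Borda score (75).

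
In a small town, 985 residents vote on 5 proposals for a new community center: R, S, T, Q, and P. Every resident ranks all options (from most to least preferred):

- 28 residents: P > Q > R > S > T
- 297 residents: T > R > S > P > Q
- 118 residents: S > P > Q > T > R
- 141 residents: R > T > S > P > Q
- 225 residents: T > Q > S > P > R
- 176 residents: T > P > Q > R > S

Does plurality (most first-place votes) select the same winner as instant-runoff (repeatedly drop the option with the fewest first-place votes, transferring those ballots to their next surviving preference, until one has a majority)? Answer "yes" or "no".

yes

Plurality — first-place votes: R 141, S 118, T 698, Q 0, P 28. Winner: T.
Instant-runoff — R1 R 141, S 118, T 698, Q 0, P 28 (T winner). Winner: T.
The two methods agree.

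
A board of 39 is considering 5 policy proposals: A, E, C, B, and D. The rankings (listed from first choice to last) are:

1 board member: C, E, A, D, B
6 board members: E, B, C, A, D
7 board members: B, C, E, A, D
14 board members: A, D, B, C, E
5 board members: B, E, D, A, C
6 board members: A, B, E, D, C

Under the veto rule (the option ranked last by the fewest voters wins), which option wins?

Last-place votes: A 0, E 14, C 11, B 1, D 13.
A is ranked last by the fewest voters, so A wins.

A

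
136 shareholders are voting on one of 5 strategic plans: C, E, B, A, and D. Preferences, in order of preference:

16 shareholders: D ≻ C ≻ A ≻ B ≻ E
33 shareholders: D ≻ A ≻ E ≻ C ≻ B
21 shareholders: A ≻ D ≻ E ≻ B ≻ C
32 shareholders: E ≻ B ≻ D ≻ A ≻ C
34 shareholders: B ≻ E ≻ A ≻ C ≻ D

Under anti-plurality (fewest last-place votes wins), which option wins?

Last-place votes: C 53, E 16, B 33, A 0, D 34.
A is ranked last by the fewest voters, so A wins.

A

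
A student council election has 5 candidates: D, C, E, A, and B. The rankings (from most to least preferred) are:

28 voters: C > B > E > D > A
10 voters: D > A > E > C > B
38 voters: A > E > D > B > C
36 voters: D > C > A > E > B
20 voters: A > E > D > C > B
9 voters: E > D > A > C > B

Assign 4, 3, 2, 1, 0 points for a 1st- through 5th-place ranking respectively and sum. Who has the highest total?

D: 28·1 + 10·4 + 38·2 + 36·4 + 20·2 + 9·3 = 355
C: 28·4 + 10·1 + 38·0 + 36·3 + 20·1 + 9·1 = 259
E: 28·2 + 10·2 + 38·3 + 36·1 + 20·3 + 9·4 = 322
A: 28·0 + 10·3 + 38·4 + 36·2 + 20·4 + 9·2 = 352
B: 28·3 + 10·0 + 38·1 + 36·0 + 20·0 + 9·0 = 122
D has the highest Borda score (355).

D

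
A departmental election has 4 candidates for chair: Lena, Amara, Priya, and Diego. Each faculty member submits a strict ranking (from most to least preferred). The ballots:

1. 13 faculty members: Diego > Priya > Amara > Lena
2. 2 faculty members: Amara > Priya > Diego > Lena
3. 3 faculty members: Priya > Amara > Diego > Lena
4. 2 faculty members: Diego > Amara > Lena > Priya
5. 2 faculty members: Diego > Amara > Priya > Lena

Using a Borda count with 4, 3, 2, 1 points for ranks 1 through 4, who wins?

Lena: 13·1 + 2·1 + 3·1 + 2·2 + 2·1 = 24
Amara: 13·2 + 2·4 + 3·3 + 2·3 + 2·3 = 55
Priya: 13·3 + 2·3 + 3·4 + 2·1 + 2·2 = 63
Diego: 13·4 + 2·2 + 3·2 + 2·4 + 2·4 = 78
Diego has the highest Borda score (78).

Diego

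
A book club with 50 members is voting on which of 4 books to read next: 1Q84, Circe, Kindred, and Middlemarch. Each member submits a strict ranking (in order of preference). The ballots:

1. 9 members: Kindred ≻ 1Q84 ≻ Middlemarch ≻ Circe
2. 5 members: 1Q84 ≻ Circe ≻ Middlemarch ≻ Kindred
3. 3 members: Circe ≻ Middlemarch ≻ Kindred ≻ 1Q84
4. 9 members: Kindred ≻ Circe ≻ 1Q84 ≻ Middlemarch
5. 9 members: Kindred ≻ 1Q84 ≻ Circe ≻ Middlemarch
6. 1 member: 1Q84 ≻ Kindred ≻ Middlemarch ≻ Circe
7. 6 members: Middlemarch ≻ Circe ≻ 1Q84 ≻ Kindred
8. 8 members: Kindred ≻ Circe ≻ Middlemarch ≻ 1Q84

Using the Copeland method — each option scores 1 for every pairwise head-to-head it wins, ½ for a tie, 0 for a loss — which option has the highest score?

1Q84: beats Middlemarch; loses to Circe and Kindred → score 1.
Circe: beats 1Q84 and Middlemarch; loses to Kindred → score 2.
Kindred: beats 1Q84, Circe, and Middlemarch → score 3.
Middlemarch: loses to 1Q84, Circe, and Kindred → score 0.
Kindred has the best pairwise record.

Kindred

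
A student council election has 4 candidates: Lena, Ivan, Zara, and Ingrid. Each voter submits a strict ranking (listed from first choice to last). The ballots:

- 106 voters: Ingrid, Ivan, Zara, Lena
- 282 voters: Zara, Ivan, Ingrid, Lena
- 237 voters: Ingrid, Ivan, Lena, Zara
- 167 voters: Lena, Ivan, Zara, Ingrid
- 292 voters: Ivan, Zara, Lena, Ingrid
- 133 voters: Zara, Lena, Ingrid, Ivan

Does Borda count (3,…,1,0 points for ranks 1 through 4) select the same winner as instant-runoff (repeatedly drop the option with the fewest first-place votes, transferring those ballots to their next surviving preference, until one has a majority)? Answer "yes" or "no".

yes

Borda — scores: Lena 1296, Ivan 2460, Zara 2102, Ingrid 1444. Winner: Ivan.
Instant-runoff — R1 Lena 167, Ivan 292, Zara 415, Ingrid 343 (Lena out); R2 Ivan 459, Zara 415, Ingrid 343 (Ingrid out); R3 Ivan 802, Zara 415 (Ivan winner). Winner: Ivan.
The two methods agree.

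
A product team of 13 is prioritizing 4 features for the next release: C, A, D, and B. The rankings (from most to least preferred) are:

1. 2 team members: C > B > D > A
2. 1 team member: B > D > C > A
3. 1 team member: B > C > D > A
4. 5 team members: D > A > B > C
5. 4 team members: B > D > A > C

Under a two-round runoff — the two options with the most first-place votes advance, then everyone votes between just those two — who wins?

B

Round 1 first-place votes: C 2, A 0, D 5, B 6.
B and D advance.
Runoff: B is preferred to D by 8 voters; D by 5.
B wins the runoff.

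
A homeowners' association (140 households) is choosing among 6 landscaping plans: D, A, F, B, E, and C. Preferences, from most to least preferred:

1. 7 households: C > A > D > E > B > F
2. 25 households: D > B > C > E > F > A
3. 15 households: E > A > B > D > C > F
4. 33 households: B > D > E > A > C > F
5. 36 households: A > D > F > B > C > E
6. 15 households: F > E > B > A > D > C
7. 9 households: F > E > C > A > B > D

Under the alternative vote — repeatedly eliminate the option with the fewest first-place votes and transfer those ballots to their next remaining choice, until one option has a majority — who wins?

Round 1: D 25, A 36, F 24, B 33, E 15, C 7. Eliminate C.
Round 2: D 25, A 43, F 24, B 33, E 15. Eliminate E.
Round 3: D 25, A 58, F 24, B 33. Eliminate F.
Round 4: D 25, A 67, B 48. Eliminate D.
Round 5: A 67, B 73. B has a majority.

B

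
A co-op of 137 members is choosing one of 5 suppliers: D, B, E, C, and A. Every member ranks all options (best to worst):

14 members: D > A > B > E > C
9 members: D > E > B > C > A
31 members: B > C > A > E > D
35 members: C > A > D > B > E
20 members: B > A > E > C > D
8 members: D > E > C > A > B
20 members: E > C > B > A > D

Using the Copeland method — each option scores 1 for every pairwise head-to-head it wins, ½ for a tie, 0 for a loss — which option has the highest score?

D: loses to B, E, C, and A → score 0.
B: beats D, E, C, and A → score 4.
E: beats D and C; loses to B and A → score 2.
C: beats D and A; loses to B and E → score 2.
A: beats D and E; loses to B and C → score 2.
B has the best pairwise record.

B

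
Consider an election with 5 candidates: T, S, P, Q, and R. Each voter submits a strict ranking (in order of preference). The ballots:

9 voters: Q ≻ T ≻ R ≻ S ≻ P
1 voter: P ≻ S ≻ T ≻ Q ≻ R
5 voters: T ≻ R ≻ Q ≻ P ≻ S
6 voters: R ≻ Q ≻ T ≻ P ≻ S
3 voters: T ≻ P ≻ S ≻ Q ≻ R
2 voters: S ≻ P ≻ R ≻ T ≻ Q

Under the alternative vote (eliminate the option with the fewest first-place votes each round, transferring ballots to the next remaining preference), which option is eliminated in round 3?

R

Round 1: T 8, S 2, P 1, Q 9, R 6. Eliminate P.
Round 2: T 8, S 3, Q 9, R 6. Eliminate S.
Round 3: T 9, Q 9, R 8. Eliminate R.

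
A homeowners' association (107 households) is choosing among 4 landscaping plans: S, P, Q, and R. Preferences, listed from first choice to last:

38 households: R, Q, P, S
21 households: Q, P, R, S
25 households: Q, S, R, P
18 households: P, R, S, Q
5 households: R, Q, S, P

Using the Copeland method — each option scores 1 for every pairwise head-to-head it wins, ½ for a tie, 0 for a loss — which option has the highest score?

R

S: loses to P, Q, and R → score 0.
P: beats S; loses to Q and R → score 1.
Q: beats S and P; loses to R → score 2.
R: beats S, P, and Q → score 3.
R has the best pairwise record.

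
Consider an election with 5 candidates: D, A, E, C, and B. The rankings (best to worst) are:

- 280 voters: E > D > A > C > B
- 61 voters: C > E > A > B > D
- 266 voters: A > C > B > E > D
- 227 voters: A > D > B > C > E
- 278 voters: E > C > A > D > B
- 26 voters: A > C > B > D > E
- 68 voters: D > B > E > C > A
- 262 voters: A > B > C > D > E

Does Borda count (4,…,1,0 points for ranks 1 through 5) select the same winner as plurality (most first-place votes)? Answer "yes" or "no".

yes

Borda — scores: D 2359, A 4362, E 2817, C 3053, B 2089. Winner: A.
Plurality — first-place votes: D 68, A 781, E 558, C 61, B 0. Winner: A.
The two methods agree.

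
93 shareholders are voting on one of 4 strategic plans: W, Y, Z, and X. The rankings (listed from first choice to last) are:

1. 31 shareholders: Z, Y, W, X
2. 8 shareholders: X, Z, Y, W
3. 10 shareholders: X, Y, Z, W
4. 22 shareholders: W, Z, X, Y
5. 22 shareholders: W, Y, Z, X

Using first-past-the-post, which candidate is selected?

First-place votes: W 44, Y 0, Z 31, X 18.
W has the most first-place votes.

W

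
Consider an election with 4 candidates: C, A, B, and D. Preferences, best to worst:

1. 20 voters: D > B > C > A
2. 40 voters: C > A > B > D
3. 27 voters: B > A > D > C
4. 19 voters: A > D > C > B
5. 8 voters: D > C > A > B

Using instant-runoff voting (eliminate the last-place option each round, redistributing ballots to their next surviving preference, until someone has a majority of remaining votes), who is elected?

Round 1: C 40, A 19, B 27, D 28. Eliminate A.
Round 2: C 40, B 27, D 47. Eliminate B.
Round 3: C 40, D 74. D has a majority.

D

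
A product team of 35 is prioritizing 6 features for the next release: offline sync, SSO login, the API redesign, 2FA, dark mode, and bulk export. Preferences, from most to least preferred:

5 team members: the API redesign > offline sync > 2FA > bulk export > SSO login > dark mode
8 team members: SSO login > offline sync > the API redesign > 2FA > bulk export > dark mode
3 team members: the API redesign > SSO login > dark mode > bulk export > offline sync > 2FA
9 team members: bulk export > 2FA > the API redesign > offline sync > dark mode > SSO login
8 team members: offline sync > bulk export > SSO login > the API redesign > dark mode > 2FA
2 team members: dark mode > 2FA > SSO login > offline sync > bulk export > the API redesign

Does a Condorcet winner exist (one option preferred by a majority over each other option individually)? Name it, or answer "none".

offline sync

offline sync vs SSO login: 22–13 for offline sync.
offline sync vs the API redesign: 18–17 for offline sync.
offline sync vs 2FA: 24–11 for offline sync.
offline sync vs dark mode: 30–5 for offline sync.
offline sync vs bulk export: 23–12 for offline sync.
offline sync beats every other option head-to-head.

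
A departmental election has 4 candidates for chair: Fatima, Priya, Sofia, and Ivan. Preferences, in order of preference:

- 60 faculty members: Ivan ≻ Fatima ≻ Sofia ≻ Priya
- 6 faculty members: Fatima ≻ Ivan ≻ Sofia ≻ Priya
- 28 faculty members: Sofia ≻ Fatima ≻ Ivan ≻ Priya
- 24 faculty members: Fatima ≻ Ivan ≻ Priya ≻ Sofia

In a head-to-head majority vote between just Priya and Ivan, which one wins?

Ivan

Voters preferring Priya to Ivan: 0; preferring Ivan to Priya: 118.
Ivan wins the head-to-head.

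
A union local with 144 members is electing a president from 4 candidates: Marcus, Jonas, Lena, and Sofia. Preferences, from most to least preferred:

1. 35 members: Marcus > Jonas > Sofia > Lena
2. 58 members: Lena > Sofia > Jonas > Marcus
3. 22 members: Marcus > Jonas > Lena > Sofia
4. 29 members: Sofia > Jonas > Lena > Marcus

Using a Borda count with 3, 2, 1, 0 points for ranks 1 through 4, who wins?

Sofia

Marcus: 35·3 + 58·0 + 22·3 + 29·0 = 171
Jonas: 35·2 + 58·1 + 22·2 + 29·2 = 230
Lena: 35·0 + 58·3 + 22·1 + 29·1 = 225
Sofia: 35·1 + 58·2 + 22·0 + 29·3 = 238
Sofia has the highest Borda score (238).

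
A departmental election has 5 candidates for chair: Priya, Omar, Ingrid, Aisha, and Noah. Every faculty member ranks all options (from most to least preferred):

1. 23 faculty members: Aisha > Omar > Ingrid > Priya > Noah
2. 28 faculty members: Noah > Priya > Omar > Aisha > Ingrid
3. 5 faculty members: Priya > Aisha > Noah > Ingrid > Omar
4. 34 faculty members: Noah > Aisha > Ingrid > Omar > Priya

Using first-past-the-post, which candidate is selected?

Noah

First-place votes: Priya 5, Omar 0, Ingrid 0, Aisha 23, Noah 62.
Noah has the most first-place votes.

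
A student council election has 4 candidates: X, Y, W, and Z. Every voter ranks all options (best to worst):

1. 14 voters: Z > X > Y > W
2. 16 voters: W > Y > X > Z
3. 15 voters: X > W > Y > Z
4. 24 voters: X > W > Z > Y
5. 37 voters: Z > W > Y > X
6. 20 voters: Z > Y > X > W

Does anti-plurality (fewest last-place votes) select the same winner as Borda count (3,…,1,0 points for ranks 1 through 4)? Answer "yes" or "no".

no

Anti-plurality — last-place votes: X 37, Y 24, W 34, Z 31. Winner: Y.
Borda — scores: X 181, Y 138, W 200, Z 237. Winner: Z.
The two methods disagree.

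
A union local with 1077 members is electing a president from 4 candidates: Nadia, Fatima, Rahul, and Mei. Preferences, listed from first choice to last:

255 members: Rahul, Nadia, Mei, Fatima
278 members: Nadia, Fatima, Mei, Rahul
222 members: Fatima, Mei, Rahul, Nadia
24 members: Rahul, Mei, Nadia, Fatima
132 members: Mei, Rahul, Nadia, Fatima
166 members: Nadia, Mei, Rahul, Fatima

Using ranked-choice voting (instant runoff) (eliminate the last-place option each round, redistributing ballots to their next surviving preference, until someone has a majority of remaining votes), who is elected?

Rahul

Round 1: Nadia 444, Fatima 222, Rahul 279, Mei 132. Eliminate Mei.
Round 2: Nadia 444, Fatima 222, Rahul 411. Eliminate Fatima.
Round 3: Nadia 444, Rahul 633. Rahul has a majority.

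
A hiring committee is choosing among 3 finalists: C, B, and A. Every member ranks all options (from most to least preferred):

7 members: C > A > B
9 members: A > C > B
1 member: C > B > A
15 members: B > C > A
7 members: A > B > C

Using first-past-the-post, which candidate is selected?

A

First-place votes: C 8, B 15, A 16.
A has the most first-place votes.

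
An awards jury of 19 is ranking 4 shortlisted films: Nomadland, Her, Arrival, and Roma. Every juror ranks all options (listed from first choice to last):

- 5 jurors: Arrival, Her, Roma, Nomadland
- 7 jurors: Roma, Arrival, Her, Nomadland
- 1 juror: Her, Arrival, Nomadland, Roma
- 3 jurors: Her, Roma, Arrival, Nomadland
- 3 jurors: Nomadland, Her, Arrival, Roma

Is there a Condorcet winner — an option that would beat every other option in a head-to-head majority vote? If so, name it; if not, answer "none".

Checking pairwise contests:
Her beats Nomadland 16–3.
Arrival beats Her 12–7.
Roma beats Arrival 10–9.
Her beats Roma 12–7.
Every option loses at least one head-to-head, so there is no Condorcet winner.

none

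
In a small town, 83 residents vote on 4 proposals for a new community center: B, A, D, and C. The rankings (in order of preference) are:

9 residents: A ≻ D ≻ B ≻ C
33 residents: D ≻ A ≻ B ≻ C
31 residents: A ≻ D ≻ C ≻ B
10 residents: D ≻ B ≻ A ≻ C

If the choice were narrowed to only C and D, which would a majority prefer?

Voters preferring C to D: 0; preferring D to C: 83.
D wins the head-to-head.

D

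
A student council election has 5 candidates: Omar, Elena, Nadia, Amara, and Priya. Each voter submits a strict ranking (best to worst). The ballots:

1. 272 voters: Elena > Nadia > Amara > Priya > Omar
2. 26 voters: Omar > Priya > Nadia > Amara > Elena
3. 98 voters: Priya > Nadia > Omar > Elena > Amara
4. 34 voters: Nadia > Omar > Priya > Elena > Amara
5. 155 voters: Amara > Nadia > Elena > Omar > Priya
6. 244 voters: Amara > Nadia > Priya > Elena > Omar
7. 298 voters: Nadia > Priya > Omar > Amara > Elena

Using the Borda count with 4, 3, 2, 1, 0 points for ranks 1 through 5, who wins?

Nadia

Omar: 272·0 + 26·4 + 98·2 + 34·3 + 155·1 + 244·0 + 298·2 = 1153
Elena: 272·4 + 26·0 + 98·1 + 34·1 + 155·2 + 244·1 + 298·0 = 1774
Nadia: 272·3 + 26·2 + 98·3 + 34·4 + 155·3 + 244·3 + 298·4 = 3687
Amara: 272·2 + 26·1 + 98·0 + 34·0 + 155·4 + 244·4 + 298·1 = 2464
Priya: 272·1 + 26·3 + 98·4 + 34·2 + 155·0 + 244·2 + 298·3 = 2192
Nadia has the highest Borda score (3687).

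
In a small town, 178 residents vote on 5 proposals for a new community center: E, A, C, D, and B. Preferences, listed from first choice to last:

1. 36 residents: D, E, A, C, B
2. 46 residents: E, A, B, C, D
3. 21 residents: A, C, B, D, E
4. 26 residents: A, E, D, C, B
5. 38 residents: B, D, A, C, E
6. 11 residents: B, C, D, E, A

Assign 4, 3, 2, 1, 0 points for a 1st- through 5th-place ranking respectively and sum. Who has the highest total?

E: 36·3 + 46·4 + 21·0 + 26·3 + 38·0 + 11·1 = 381
A: 36·2 + 46·3 + 21·4 + 26·4 + 38·2 + 11·0 = 474
C: 36·1 + 46·1 + 21·3 + 26·1 + 38·1 + 11·3 = 242
D: 36·4 + 46·0 + 21·1 + 26·2 + 38·3 + 11·2 = 353
B: 36·0 + 46·2 + 21·2 + 26·0 + 38·4 + 11·4 = 330
A has the highest Borda score (474).

A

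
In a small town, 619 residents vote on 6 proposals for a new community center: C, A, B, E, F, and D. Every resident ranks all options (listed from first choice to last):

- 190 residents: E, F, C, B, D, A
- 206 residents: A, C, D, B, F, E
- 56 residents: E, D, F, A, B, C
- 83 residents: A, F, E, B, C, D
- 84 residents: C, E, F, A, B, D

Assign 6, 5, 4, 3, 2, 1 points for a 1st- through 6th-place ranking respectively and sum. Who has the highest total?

C: 190·4 + 206·5 + 56·1 + 83·2 + 84·6 = 2516
A: 190·1 + 206·6 + 56·3 + 83·6 + 84·3 = 2344
B: 190·3 + 206·3 + 56·2 + 83·3 + 84·2 = 1717
E: 190·6 + 206·1 + 56·6 + 83·4 + 84·5 = 2434
F: 190·5 + 206·2 + 56·4 + 83·5 + 84·4 = 2337
D: 190·2 + 206·4 + 56·5 + 83·1 + 84·1 = 1651
C has the highest Borda score (2516).

C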